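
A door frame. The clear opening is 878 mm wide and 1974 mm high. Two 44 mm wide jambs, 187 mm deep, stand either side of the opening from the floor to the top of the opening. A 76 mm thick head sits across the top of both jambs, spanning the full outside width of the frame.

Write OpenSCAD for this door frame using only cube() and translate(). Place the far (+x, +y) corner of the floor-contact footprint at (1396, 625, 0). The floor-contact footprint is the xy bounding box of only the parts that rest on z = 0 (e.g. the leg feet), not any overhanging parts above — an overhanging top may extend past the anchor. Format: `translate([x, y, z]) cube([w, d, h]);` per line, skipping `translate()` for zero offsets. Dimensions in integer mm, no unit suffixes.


translate([430, 438, 0]) cube([44, 187, 1974]);
translate([1352, 438, 0]) cube([44, 187, 1974]);
translate([430, 438, 1974]) cube([966, 187, 76]);


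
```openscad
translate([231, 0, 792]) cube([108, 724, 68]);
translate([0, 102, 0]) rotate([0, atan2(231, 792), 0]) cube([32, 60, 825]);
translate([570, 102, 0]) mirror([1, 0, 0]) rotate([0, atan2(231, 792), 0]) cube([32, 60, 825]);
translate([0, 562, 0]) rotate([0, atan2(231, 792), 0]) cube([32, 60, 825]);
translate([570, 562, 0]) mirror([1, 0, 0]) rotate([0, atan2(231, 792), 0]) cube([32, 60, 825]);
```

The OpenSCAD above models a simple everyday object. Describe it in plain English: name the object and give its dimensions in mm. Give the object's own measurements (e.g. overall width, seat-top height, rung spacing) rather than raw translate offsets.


A sawhorse. A 108×724×68 mm beam (x, y, z) sits on two A-frame leg pairs. Each pair is two raked legs of 32×60 mm section (60 mm along y) splaying symmetrically in x. Each leg rises 792 mm vertically over 231 mm of horizontal reach and is 825 mm long along its own axis. Every leg's outer bottom edge rests on the floor and its outer top edge meets a bottom edge of the beam — the left legs (tilting toward +x) meet the beam's −x bottom edge, the right legs (their mirror images, tilting toward −x) meet its +x bottom edge — so the leg tops tuck under the beam, the beam's underside is 792 mm above the floor, and the feet are 570 mm apart outside-to-outside with the beam centred between them. The two leg pairs are set in 102 mm from either end of the beam.


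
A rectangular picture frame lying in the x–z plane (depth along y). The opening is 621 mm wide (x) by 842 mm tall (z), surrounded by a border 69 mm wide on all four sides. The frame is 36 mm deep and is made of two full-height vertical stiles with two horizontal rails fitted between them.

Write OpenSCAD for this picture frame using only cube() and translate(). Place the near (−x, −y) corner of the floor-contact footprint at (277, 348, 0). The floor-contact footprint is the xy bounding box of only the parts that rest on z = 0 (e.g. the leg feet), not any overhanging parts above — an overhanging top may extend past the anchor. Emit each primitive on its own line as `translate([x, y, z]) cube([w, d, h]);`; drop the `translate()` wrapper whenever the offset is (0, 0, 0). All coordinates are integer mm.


translate([277, 348, 0]) cube([69, 36, 980]);
translate([967, 348, 0]) cube([69, 36, 980]);
translate([346, 348, 0]) cube([621, 36, 69]);
translate([346, 348, 911]) cube([621, 36, 69]);


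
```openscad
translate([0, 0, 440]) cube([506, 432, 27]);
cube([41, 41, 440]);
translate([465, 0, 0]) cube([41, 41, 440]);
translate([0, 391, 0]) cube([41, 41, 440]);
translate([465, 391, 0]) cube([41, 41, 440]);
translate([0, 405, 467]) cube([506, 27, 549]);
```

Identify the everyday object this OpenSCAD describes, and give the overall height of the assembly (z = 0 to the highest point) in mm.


A chair. The overall height is 1016 mm.

A slab on four corner posts with a tall panel at the back — a chair. The seat slab sits at z = 440 with thickness 27, and the 549 mm backrest starts at the seat top, so the overall height is 440 + 27 + 549 = 1016 mm.


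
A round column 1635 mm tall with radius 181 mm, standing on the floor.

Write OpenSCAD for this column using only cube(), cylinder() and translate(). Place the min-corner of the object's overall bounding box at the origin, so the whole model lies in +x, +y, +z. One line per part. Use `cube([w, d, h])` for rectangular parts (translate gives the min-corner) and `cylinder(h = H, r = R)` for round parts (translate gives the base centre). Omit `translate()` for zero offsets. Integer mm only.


translate([181, 181, 0]) cylinder(h = 1635, r = 181);


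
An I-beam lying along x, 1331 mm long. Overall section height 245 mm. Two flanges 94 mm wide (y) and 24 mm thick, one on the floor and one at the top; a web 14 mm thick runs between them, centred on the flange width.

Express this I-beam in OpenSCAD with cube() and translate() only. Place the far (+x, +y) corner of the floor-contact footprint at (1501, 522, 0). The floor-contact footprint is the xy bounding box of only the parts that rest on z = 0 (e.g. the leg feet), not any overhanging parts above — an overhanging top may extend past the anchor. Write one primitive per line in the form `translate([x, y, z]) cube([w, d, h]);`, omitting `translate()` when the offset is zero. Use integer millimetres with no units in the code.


translate([170, 428, 0]) cube([1331, 94, 24]);
translate([170, 468, 24]) cube([1331, 14, 197]);
translate([170, 428, 221]) cube([1331, 94, 24]);


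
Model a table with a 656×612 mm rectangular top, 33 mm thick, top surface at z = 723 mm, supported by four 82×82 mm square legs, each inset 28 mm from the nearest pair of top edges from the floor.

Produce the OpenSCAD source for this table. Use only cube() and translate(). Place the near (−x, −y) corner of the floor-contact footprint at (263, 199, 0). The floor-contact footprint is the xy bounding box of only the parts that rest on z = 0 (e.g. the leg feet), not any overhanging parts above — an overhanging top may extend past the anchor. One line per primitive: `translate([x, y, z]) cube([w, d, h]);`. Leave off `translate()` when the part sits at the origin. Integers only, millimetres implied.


translate([235, 171, 690]) cube([656, 612, 33]);
translate([263, 199, 0]) cube([82, 82, 690]);
translate([781, 199, 0]) cube([82, 82, 690]);
translate([263, 673, 0]) cube([82, 82, 690]);
translate([781, 673, 0]) cube([82, 82, 690]);


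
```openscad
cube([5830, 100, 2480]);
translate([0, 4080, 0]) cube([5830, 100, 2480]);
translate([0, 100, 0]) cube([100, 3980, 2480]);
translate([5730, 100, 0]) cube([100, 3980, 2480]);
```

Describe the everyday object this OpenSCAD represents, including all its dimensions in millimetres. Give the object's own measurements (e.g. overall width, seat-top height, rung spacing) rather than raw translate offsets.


The wall frame of a small rectangular building: four walls, each 2480 mm tall and 100 mm thick, enclosing a footprint 5830 mm (x) by 4180 mm (y) outside-to-outside, with no floor or roof. The front and back walls (the −y and +y sides) span the full width; the two side walls fit between them.


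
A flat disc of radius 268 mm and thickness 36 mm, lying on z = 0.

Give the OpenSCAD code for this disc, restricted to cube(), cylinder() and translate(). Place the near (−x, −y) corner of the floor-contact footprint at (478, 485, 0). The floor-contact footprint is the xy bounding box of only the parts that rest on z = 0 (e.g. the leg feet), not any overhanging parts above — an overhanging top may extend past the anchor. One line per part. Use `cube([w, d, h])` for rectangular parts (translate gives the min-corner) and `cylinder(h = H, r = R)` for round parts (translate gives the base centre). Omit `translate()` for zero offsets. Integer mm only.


translate([746, 753, 0]) cylinder(h = 36, r = 268);


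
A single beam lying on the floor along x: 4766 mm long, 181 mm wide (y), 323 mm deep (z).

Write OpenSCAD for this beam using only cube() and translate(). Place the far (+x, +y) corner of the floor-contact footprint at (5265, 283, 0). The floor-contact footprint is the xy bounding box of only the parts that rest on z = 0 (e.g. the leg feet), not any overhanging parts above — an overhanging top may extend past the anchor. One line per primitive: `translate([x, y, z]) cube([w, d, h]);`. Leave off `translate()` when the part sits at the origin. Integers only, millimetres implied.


translate([499, 102, 0]) cube([4766, 181, 323]);


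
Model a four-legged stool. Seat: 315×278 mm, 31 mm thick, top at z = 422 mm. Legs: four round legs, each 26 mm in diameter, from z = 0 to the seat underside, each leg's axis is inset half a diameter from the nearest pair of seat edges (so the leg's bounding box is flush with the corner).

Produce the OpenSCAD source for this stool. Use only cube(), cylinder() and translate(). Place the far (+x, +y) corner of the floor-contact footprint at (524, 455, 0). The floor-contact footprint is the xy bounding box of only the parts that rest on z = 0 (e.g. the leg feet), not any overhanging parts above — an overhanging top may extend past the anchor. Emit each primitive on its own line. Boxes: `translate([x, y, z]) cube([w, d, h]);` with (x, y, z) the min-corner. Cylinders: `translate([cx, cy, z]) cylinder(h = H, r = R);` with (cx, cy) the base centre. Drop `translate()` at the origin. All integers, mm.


translate([209, 177, 391]) cube([315, 278, 31]);
translate([222, 190, 0]) cylinder(h = 391, r = 13);
translate([511, 190, 0]) cylinder(h = 391, r = 13);
translate([222, 442, 0]) cylinder(h = 391, r = 13);
translate([511, 442, 0]) cylinder(h = 391, r = 13);


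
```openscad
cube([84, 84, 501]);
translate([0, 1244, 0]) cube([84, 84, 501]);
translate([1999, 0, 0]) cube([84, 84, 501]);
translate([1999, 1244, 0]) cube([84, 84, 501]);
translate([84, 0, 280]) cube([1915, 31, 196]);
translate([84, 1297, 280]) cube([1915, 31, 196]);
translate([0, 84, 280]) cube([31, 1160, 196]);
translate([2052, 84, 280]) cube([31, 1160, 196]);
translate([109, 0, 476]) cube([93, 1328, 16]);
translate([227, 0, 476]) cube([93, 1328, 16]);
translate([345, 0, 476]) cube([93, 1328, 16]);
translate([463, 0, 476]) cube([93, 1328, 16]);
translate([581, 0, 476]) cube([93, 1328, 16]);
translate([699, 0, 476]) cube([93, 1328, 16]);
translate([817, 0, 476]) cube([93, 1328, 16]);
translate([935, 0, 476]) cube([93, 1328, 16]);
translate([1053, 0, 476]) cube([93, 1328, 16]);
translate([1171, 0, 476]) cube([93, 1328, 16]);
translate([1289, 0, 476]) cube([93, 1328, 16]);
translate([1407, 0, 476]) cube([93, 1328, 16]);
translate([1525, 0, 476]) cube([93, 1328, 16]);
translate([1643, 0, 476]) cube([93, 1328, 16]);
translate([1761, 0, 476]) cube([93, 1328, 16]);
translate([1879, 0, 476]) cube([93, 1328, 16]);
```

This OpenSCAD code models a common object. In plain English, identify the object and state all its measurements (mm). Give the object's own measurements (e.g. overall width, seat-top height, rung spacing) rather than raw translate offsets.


A bed frame 2083 mm long (x) by 1328 mm wide (y). Four 84×84 mm corner posts, 501 mm tall, at the corners of the footprint. Four rails of 31 mm thickness and 196 mm height run between adjacent posts with their undersides at z = 280 mm, their outer faces flush with the outside of the frame (the two x-running rails run between the posts' inner faces; the two y-running rails run between the posts' inner faces). 16 slats, each 93 mm wide (x) and 16 mm thick, lie across the top of the two x-running rails, running the full 1328 mm width of the frame in y; along x they sit between the end posts with a 25 mm gap after the −x posts and between neighbouring slats, leaving 27 mm before the +x posts.


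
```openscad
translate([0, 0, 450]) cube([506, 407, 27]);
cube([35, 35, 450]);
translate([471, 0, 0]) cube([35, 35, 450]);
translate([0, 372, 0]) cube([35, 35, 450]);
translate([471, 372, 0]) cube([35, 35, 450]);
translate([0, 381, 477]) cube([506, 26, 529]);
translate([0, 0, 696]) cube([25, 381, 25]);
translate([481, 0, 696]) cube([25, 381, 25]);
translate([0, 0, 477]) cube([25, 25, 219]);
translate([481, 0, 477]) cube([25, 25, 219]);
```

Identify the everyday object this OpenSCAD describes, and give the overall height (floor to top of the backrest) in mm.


A chair. The overall height is 1006 mm.

A slab on four corner posts with a tall panel at the back — a chair. The seat slab sits at z = 450 with thickness 27, and the 529 mm backrest starts at the seat top, so the overall height is 450 + 27 + 529 = 1006 mm.


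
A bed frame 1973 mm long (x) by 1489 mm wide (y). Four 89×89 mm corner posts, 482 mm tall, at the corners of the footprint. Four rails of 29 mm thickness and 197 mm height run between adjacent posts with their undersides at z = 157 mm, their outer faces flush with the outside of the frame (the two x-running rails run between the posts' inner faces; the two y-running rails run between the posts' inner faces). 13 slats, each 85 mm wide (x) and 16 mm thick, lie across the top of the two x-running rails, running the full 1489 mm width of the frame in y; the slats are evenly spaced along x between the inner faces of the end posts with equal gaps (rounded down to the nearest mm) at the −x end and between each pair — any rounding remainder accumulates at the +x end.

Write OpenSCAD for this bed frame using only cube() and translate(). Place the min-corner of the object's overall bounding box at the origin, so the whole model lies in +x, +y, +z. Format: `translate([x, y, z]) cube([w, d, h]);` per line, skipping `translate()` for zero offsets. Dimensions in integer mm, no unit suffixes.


cube([89, 89, 482]);
translate([0, 1400, 0]) cube([89, 89, 482]);
translate([1884, 0, 0]) cube([89, 89, 482]);
translate([1884, 1400, 0]) cube([89, 89, 482]);
translate([89, 0, 157]) cube([1795, 29, 197]);
translate([89, 1460, 157]) cube([1795, 29, 197]);
translate([0, 89, 157]) cube([29, 1311, 197]);
translate([1944, 89, 157]) cube([29, 1311, 197]);
translate([138, 0, 354]) cube([85, 1489, 16]);
translate([272, 0, 354]) cube([85, 1489, 16]);
translate([406, 0, 354]) cube([85, 1489, 16]);
translate([540, 0, 354]) cube([85, 1489, 16]);
translate([674, 0, 354]) cube([85, 1489, 16]);
translate([808, 0, 354]) cube([85, 1489, 16]);
translate([942, 0, 354]) cube([85, 1489, 16]);
translate([1076, 0, 354]) cube([85, 1489, 16]);
translate([1210, 0, 354]) cube([85, 1489, 16]);
translate([1344, 0, 354]) cube([85, 1489, 16]);
translate([1478, 0, 354]) cube([85, 1489, 16]);
translate([1612, 0, 354]) cube([85, 1489, 16]);
translate([1746, 0, 354]) cube([85, 1489, 16]);


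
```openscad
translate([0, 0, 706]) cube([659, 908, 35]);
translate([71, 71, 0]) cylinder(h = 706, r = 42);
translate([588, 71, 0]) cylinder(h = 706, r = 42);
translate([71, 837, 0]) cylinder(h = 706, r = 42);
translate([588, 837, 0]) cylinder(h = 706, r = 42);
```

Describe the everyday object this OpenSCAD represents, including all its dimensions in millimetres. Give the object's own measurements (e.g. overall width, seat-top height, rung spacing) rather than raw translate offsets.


A rectangular dining table. The top is 659×908×35 mm with its upper surface at z = 741 mm. It stands on four round legs of 84 mm diameter, each leg's bounding box inset 29 mm from the nearest pair of top edges, running from the floor to the underside of the top.


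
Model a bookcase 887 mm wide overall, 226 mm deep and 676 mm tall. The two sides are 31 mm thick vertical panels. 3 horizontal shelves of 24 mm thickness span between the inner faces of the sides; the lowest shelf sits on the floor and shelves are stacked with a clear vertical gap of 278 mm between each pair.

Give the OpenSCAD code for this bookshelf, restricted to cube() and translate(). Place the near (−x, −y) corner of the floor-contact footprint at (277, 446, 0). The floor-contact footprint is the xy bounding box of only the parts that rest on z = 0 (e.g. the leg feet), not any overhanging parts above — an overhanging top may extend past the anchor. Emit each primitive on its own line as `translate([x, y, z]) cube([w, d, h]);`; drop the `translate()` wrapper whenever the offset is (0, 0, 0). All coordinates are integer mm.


translate([277, 446, 0]) cube([31, 226, 676]);
translate([1133, 446, 0]) cube([31, 226, 676]);
translate([308, 446, 0]) cube([825, 226, 24]);
translate([308, 446, 302]) cube([825, 226, 24]);
translate([308, 446, 604]) cube([825, 226, 24]);


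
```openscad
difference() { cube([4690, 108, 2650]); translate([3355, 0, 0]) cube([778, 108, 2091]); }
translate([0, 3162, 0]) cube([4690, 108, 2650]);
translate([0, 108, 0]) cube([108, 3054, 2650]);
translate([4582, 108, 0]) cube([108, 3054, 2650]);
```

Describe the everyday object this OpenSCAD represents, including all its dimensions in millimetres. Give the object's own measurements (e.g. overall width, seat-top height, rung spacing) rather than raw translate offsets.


A single room: four walls, each 2650 mm tall and 108 mm thick, enclosing an outside footprint 4690×3270 mm (x × y), no floor or roof. The front and back walls (−y and +y sides) run the full x-width; the side walls fit between their inner faces. A door opening 778 mm wide and 2091 mm tall is cut through the front wall from the floor up, its −x edge 3355 mm from the wall's −x end.


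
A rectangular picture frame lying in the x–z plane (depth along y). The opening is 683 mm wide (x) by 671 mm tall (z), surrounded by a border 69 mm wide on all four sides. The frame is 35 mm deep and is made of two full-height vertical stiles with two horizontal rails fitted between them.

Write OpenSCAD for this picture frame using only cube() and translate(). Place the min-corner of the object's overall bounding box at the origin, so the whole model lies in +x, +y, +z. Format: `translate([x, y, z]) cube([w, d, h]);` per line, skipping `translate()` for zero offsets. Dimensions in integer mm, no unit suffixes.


cube([69, 35, 809]);
translate([752, 0, 0]) cube([69, 35, 809]);
translate([69, 0, 0]) cube([683, 35, 69]);
translate([69, 0, 740]) cube([683, 35, 69]);


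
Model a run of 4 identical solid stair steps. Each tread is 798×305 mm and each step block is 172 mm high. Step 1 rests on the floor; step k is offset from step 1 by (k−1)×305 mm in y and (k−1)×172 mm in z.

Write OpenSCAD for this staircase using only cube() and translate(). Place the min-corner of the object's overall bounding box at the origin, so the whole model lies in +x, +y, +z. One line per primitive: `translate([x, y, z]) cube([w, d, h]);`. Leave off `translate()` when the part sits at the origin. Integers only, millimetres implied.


cube([798, 305, 172]);
translate([0, 305, 172]) cube([798, 305, 172]);
translate([0, 610, 344]) cube([798, 305, 172]);
translate([0, 915, 516]) cube([798, 305, 172]);


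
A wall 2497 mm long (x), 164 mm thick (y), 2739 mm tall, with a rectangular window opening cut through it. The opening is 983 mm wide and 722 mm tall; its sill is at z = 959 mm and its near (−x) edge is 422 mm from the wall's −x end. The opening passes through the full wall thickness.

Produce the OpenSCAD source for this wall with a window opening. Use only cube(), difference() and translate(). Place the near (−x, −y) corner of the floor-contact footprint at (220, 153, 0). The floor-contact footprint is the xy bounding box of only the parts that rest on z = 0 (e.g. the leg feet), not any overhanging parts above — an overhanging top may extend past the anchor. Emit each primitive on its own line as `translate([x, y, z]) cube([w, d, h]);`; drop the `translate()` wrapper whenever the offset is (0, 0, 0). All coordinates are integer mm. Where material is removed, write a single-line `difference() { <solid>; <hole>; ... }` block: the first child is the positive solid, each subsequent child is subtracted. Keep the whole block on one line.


difference() { translate([220, 153, 0]) cube([2497, 164, 2739]); translate([642, 153, 959]) cube([983, 164, 722]); }


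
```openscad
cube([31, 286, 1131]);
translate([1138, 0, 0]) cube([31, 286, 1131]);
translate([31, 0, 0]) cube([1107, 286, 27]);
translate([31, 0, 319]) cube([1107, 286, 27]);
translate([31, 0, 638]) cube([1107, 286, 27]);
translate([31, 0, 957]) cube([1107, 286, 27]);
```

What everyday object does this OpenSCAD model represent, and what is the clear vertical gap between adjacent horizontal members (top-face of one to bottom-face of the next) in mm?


A bookshelf. The clear shelf gap is 292 mm.

Two tall side panels with 4 horizontal boards between them — a bookshelf. The first two shelf undersides are at z = 0 and z = 319; with shelf thickness 27, the clear gap is 319 − 0 − 27 = 292 mm.


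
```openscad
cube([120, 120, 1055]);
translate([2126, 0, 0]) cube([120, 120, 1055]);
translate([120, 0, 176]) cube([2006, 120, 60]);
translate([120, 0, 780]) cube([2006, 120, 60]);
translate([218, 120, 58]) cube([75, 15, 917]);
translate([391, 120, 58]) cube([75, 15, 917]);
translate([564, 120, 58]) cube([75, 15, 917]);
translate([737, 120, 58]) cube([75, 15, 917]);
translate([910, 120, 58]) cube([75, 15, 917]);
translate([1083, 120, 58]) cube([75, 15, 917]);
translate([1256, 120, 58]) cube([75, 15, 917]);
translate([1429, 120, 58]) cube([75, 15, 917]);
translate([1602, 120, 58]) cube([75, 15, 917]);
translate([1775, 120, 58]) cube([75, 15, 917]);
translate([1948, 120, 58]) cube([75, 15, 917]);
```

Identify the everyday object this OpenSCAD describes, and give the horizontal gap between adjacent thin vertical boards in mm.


A fence section. The picket gap is 98 mm.

Two posts, two rails, 11 pickets — a fence section. Span 2006 mm holds 11 pickets of 75 mm with 12 equal gaps: ⌊(2006 − 11·75) / 12⌋ = 98 mm.


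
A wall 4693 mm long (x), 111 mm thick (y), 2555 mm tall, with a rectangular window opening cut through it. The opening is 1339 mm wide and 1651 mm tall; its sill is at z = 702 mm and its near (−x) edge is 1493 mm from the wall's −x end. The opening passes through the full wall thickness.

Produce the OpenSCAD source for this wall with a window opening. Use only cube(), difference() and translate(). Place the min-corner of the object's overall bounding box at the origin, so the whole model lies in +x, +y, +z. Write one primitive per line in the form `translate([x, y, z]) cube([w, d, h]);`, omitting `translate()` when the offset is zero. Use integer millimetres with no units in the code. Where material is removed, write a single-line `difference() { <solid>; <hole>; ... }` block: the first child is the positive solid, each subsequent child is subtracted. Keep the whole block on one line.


difference() { cube([4693, 111, 2555]); translate([1493, 0, 702]) cube([1339, 111, 1651]); }


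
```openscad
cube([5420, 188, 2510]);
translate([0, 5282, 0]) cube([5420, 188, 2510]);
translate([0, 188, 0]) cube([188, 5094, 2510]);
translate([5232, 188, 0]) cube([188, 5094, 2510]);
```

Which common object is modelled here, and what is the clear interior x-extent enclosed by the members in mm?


A house (or room) frame. The interior width is 5044 mm.

Four 2510 mm walls enclosing a rectangle with no floor or roof — a room or house frame. Outside width is 5420 mm and wall thickness is 188 mm, so the interior width is 5420 − 2 × 188 = 5044 mm.


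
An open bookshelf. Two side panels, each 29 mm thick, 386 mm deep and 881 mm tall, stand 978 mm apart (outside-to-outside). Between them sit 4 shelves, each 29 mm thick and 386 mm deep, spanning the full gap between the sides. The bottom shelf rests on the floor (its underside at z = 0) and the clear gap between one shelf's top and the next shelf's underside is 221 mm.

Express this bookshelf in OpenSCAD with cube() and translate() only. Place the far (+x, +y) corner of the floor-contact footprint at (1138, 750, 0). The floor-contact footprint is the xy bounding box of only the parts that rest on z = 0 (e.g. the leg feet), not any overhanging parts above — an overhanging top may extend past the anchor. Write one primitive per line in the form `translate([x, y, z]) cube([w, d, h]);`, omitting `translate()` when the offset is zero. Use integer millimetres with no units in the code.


translate([160, 364, 0]) cube([29, 386, 881]);
translate([1109, 364, 0]) cube([29, 386, 881]);
translate([189, 364, 0]) cube([920, 386, 29]);
translate([189, 364, 250]) cube([920, 386, 29]);
translate([189, 364, 500]) cube([920, 386, 29]);
translate([189, 364, 750]) cube([920, 386, 29]);


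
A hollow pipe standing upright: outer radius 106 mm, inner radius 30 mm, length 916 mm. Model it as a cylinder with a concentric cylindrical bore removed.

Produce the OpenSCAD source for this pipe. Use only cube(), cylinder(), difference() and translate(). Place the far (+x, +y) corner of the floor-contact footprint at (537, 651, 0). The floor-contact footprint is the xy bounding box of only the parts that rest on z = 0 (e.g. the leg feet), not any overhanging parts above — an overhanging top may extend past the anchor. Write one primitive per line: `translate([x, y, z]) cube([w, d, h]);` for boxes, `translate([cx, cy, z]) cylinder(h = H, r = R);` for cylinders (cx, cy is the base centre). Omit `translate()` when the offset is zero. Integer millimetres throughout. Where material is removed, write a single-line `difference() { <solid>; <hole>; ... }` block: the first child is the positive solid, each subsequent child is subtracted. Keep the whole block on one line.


difference() { translate([431, 545, 0]) cylinder(h = 916, r = 106); translate([431, 545, 0]) cylinder(h = 916, r = 30); }


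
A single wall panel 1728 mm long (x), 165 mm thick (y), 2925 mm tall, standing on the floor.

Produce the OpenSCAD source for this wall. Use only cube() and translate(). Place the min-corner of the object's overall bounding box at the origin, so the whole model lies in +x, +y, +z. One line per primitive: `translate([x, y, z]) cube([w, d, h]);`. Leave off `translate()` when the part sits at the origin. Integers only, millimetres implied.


cube([1728, 165, 2925]);


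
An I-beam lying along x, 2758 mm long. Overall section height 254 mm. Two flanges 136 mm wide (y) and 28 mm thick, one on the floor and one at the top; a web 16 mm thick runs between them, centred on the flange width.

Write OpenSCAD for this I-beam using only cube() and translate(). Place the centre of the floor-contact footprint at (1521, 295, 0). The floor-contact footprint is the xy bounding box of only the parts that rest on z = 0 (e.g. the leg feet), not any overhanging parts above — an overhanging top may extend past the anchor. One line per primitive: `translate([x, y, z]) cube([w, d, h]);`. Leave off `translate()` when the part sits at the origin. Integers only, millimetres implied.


translate([142, 227, 0]) cube([2758, 136, 28]);
translate([142, 287, 28]) cube([2758, 16, 198]);
translate([142, 227, 226]) cube([2758, 136, 28]);


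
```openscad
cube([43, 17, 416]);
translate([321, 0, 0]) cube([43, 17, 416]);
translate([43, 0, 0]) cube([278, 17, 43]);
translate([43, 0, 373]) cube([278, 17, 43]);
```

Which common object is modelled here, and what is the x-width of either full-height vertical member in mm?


A picture frame. The border width is 43 mm.

Four thin pieces enclosing a rectangular opening — a picture frame. The two full-height stiles are 416 mm tall; the top rail sits at z = 373 and is 43 mm tall, so the border above the opening is 416 − 373 = 43 mm, matching the stile x-width.


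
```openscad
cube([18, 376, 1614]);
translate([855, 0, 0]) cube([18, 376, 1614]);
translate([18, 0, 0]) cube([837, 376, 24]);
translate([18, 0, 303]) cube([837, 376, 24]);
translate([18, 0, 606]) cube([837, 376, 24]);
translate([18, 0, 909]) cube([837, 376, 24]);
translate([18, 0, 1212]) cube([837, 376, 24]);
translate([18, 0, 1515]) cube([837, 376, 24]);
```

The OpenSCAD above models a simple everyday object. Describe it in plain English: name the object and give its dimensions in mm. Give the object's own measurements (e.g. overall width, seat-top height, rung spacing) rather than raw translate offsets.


An open bookshelf. Two side panels, each 18 mm thick, 376 mm deep and 1614 mm tall, stand 873 mm apart (outside-to-outside). Between them sit 6 shelves, each 24 mm thick and 376 mm deep, spanning the full gap between the sides. The bottom shelf rests on the floor (its underside at z = 0) and the clear gap between one shelf's top and the next shelf's underside is 279 mm.


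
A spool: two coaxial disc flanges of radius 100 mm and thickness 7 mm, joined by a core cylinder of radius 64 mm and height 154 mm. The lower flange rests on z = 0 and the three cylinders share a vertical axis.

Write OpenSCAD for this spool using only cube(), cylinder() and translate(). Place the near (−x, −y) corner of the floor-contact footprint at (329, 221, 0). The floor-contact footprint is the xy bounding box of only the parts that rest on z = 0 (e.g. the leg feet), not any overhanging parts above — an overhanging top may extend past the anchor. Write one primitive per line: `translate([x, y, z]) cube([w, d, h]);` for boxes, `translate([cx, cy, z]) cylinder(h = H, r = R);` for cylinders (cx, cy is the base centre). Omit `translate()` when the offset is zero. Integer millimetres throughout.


translate([429, 321, 0]) cylinder(h = 7, r = 100);
translate([429, 321, 7]) cylinder(h = 154, r = 64);
translate([429, 321, 161]) cylinder(h = 7, r = 100);


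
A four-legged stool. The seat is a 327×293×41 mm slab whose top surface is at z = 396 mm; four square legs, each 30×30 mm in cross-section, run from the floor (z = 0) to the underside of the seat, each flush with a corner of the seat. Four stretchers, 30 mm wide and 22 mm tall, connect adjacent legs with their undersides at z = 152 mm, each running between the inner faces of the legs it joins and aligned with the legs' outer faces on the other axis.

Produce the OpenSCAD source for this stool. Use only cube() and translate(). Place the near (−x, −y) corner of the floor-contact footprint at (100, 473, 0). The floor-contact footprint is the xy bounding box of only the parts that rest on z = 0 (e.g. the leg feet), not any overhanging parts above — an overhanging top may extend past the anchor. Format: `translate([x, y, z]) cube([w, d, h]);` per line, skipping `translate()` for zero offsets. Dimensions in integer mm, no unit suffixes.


// leg_h = 396 - 41 = 355
// stretcher span = 327 - 2*30 = 267
translate([100, 473, 355]) cube([327, 293, 41]);
translate([100, 473, 0]) cube([30, 30, 355]);
translate([397, 473, 0]) cube([30, 30, 355]);
translate([100, 736, 0]) cube([30, 30, 355]);
translate([397, 736, 0]) cube([30, 30, 355]);
translate([130, 473, 152]) cube([267, 30, 22]);
translate([130, 736, 152]) cube([267, 30, 22]);
translate([100, 503, 152]) cube([30, 233, 22]);
translate([397, 503, 152]) cube([30, 233, 22]);


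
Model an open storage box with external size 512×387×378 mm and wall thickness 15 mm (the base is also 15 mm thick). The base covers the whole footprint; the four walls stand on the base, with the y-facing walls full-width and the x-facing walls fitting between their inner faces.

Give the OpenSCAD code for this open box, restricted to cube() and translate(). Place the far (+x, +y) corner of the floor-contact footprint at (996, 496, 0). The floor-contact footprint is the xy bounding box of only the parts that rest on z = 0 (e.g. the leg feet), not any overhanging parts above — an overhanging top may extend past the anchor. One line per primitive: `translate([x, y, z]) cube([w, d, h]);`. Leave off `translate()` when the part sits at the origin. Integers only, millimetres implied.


translate([484, 109, 0]) cube([512, 387, 15]);
translate([484, 109, 15]) cube([512, 15, 363]);
translate([484, 481, 15]) cube([512, 15, 363]);
translate([484, 124, 15]) cube([15, 357, 363]);
translate([981, 124, 15]) cube([15, 357, 363]);


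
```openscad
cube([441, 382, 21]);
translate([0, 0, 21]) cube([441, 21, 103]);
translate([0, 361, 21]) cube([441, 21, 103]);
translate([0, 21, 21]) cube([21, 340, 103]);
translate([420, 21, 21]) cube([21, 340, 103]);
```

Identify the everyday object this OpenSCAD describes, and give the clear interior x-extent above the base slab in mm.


An open box. The internal width is 399 mm.

A 441×382 base slab with four walls standing on it — an open box. The base is 441 mm wide and the walls are 21 mm thick, so the internal width is 441 − 2 × 21 = 399 mm.


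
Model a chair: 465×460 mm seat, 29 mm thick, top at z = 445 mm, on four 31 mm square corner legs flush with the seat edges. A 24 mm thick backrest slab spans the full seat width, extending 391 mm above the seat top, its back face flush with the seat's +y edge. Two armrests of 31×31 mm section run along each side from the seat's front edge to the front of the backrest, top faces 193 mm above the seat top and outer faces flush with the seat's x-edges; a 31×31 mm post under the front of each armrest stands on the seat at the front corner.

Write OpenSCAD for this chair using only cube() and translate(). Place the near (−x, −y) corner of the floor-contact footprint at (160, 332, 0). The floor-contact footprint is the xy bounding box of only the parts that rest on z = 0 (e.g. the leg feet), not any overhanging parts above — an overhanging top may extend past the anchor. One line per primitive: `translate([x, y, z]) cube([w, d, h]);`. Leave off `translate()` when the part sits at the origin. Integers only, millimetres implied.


translate([160, 332, 416]) cube([465, 460, 29]);
translate([160, 332, 0]) cube([31, 31, 416]);
translate([594, 332, 0]) cube([31, 31, 416]);
translate([160, 761, 0]) cube([31, 31, 416]);
translate([594, 761, 0]) cube([31, 31, 416]);
translate([160, 768, 445]) cube([465, 24, 391]);
translate([160, 332, 607]) cube([31, 436, 31]);
translate([594, 332, 607]) cube([31, 436, 31]);
translate([160, 332, 445]) cube([31, 31, 162]);
translate([594, 332, 445]) cube([31, 31, 162]);


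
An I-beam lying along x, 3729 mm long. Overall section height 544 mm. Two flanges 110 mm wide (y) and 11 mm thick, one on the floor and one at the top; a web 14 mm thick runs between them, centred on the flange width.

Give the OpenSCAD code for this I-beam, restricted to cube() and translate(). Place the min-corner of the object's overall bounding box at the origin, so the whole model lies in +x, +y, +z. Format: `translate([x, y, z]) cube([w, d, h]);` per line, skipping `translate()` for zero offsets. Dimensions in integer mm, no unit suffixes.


cube([3729, 110, 11]);
translate([0, 48, 11]) cube([3729, 14, 522]);
translate([0, 0, 533]) cube([3729, 110, 11]);


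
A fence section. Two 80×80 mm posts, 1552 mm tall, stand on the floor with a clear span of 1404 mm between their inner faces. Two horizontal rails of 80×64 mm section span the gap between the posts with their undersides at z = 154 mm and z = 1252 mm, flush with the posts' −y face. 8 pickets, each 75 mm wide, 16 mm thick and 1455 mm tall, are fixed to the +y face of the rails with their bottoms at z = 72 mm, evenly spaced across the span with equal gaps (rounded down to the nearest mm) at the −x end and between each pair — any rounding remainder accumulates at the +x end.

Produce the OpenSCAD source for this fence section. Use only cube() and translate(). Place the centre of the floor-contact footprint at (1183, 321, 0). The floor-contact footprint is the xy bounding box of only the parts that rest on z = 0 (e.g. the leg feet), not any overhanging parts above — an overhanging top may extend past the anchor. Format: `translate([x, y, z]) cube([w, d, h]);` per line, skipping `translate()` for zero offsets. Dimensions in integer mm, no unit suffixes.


translate([401, 281, 0]) cube([80, 80, 1552]);
translate([1885, 281, 0]) cube([80, 80, 1552]);
translate([481, 281, 154]) cube([1404, 80, 64]);
translate([481, 281, 1252]) cube([1404, 80, 64]);
translate([570, 361, 72]) cube([75, 16, 1455]);
translate([734, 361, 72]) cube([75, 16, 1455]);
translate([898, 361, 72]) cube([75, 16, 1455]);
translate([1062, 361, 72]) cube([75, 16, 1455]);
translate([1226, 361, 72]) cube([75, 16, 1455]);
translate([1390, 361, 72]) cube([75, 16, 1455]);
translate([1554, 361, 72]) cube([75, 16, 1455]);
translate([1718, 361, 72]) cube([75, 16, 1455]);


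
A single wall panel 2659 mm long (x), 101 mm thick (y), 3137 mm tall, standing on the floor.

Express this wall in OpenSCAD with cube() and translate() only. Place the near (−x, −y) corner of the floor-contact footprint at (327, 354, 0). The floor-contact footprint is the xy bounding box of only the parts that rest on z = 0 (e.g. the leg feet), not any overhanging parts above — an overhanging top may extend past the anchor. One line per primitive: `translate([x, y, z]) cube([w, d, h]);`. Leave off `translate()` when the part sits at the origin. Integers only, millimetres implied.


translate([327, 354, 0]) cube([2659, 101, 3137]);


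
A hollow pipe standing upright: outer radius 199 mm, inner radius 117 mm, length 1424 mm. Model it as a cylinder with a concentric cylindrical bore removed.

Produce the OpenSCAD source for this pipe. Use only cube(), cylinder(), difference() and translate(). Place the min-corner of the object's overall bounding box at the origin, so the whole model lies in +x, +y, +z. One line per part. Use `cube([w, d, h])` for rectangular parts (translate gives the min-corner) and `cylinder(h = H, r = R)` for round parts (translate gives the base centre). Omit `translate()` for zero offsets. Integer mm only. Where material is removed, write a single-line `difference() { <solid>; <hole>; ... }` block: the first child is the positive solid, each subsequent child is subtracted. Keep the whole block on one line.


difference() { translate([199, 199, 0]) cylinder(h = 1424, r = 199); translate([199, 199, 0]) cylinder(h = 1424, r = 117); }


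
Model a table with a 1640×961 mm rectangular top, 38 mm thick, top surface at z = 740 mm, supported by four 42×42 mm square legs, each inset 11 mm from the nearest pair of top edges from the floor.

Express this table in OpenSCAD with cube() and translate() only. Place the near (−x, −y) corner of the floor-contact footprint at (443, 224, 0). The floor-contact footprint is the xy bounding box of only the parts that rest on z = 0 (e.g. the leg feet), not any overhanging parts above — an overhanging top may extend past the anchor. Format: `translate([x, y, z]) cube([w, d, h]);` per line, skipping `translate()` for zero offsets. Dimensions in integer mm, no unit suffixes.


// leg_h = 740 - 38 = 702
translate([432, 213, 702]) cube([1640, 961, 38]);
translate([443, 224, 0]) cube([42, 42, 702]);
translate([2019, 224, 0]) cube([42, 42, 702]);
translate([443, 1121, 0]) cube([42, 42, 702]);
translate([2019, 1121, 0]) cube([42, 42, 702]);


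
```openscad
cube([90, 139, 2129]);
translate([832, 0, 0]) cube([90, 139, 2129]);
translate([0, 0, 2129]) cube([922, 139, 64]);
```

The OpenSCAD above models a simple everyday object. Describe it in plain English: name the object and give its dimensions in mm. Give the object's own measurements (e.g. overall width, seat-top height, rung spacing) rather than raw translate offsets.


A door frame. The clear opening is 742 mm wide and 2129 mm high. Two 90 mm wide jambs, 139 mm deep, stand either side of the opening from the floor to the top of the opening. A 64 mm thick head sits across the top of both jambs, spanning the full outside width of the frame.


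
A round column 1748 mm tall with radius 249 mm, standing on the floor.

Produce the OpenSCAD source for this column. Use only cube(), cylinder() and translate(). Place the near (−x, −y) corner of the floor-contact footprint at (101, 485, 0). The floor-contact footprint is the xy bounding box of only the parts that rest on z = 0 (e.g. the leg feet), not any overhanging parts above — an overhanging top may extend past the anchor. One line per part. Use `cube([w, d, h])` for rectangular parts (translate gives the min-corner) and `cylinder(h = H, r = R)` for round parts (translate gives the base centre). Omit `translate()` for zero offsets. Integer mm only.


translate([350, 734, 0]) cylinder(h = 1748, r = 249);
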